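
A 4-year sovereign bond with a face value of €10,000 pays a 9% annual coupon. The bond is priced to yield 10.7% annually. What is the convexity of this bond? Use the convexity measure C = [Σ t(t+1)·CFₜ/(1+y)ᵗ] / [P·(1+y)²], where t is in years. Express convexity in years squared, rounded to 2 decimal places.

With y = 0.107:
  t   CF        PV=CF/(1+0.107)^t    t·PV        t(t+1)·PV
  1       900.00       813.0081       813.0081       1,626.0163
  2       900.00       734.4247     1,468.8494       4,406.5481
  3       900.00       663.4369     1,990.3108       7,961.2432
  4    10,900.00     7,258.3184    29,033.2735     145,166.3677
  Σ                  9,469.1881    33,305.4418     159,160.1753
P = 9,469.1881.
Convexity = Σ t(t+1)·PV / [P·(1+y)²] = 159,160.1753 / (9,469.1881 × 1.225449) = 13.71597.

13.72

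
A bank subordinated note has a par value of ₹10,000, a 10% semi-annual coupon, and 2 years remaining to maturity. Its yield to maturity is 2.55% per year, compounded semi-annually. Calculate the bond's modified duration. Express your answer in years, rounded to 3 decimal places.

1.848 years

Periodic yield y = 0.01275. First find Macaulay duration:
  t   CF        PV=CF/(1+0.01275)^t    t·PV
  1       500.00       493.7053       493.7053
  2       500.00       487.4898       974.9795
  3       500.00       481.3525     1,444.0576
  4    10,500.00     9,981.1433    39,924.5733
  Σ                 11,443.6909    42,837.3156
P = 11,443.6909; Macaulay duration = 42,837.3156 / 11,443.6909 = 3.74331 half-year periods = 1.87166 years.
Modified duration = D_Mac / (1 + y) = 1.87166 / 1.01275 = 1.84809 years.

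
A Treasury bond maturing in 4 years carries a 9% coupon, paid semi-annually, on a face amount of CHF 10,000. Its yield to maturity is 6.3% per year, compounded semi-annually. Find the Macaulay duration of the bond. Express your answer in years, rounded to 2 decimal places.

Periodic yield y = 0.0315. Discount each cash flow and weight by its period:
  t   CF        PV=CF/(1+0.0315)^t    t·PV
  1       450.00       436.2579       436.2579
  2       450.00       422.9354       845.8708
  3       450.00       410.0198     1,230.0594
  4       450.00       397.4986     1,589.9943
  5       450.00       385.3598     1,926.7988
  6       450.00       373.5916     2,241.5497
  7       450.00       362.1829     2,535.2800
  8    10,450.00     8,153.8446    65,230.7571
  Σ                 10,941.6905    76,036.5679
Price P = Σ PV = 10,941.6905.
Macaulay duration = Σ(t·PV) / P = 76,036.5679 / 10,941.6905 = 6.94925 half-year periods.
In years: 6.94925 / 2 = 3.47463 years.

3.47 years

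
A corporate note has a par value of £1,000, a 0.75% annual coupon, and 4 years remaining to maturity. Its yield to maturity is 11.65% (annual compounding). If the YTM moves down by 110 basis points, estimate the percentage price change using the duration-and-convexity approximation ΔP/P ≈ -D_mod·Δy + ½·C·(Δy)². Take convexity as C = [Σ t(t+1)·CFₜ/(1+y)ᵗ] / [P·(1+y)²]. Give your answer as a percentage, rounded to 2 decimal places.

With y = 0.1165:
  t   CF        PV=CF/(1+0.1165)^t    t·PV        t(t+1)·PV
  1         7.50         6.7174         6.7174          13.4348
  2         7.50         6.0165        12.0330          36.0990
  3         7.50         5.3887        16.1661          64.6646
  4     1,007.50       648.3509     2,593.4038      12,967.0188
  Σ                    666.4736     2,628.3203      13,081.2172
P = 666.4736; D_Mac = 3.94362 yrs; D_mod = 3.53213 yrs; C = 15.74519.
Duration effect: -3.53213 × (-0.011) = +0.038853
Convexity effect: 0.5 × 15.74519 × (-0.011)² = +0.0009526
ΔP/P ≈ +0.038853 + 0.0009526 = +0.039806 = +3.9806%.

+3.98%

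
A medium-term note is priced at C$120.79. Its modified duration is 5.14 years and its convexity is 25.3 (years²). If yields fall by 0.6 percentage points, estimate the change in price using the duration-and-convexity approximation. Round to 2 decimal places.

Duration effect: -D_mod·Δy = -5.14 × (-0.006) = +0.030840
Convexity effect: ½·C·(Δy)² = 0.5 × 25.3 × (-0.006)² = +0.0004554
ΔP/P ≈ +0.030840 + 0.0004554 = +0.0312954
ΔP ≈ 120.79 × (+0.0312954) = +3.780171366.

+C$3.78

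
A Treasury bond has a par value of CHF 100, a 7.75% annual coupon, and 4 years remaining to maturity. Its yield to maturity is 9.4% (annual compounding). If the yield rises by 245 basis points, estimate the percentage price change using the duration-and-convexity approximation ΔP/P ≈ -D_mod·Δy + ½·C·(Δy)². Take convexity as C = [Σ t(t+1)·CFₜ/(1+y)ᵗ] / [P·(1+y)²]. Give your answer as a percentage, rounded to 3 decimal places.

-7.578%

With y = 0.094:
  t   CF        PV=CF/(1+0.094)^t    t·PV        t(t+1)·PV
  1         7.75         7.0841         7.0841          14.1682
  2         7.75         6.4754        12.9508          38.8524
  3         7.75         5.9190        17.7571          71.0282
  4       107.75        75.2225       300.8902       1,504.4508
  Σ                     94.7011       338.6821       1,628.4996
P = 94.7011; D_Mac = 3.57633 yrs; D_mod = 3.26904 yrs; C = 14.36806.
Duration effect: -3.26904 × (+0.0245) = -0.080091
Convexity effect: 0.5 × 14.36806 × (0.0245)² = +0.0043122
ΔP/P ≈ -0.080091 + 0.0043122 = -0.075779 = -7.5779%.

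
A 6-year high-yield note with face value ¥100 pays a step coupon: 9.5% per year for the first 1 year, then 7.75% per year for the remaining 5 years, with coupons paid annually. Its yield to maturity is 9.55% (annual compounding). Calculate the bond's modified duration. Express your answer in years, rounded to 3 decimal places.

Periodic yield y = 0.0955. First find Macaulay duration:
  t   CF        PV=CF/(1+0.0955)^t    t·PV
  1         9.50         8.6718         8.6718
  2         7.75         6.4577        12.9154
  3         7.75         5.8947        17.6842
  4         7.75         5.3809        21.5235
  5         7.75         4.9118        24.5590
  6       107.75        62.3366       374.0195
  Σ                     93.6535       459.3733
P = 93.6535; Macaulay duration = 459.3733 / 93.6535 = 4.90503 years.
Modified duration = D_Mac / (1 + y) = 4.90503 / 1.0955 = 4.47744 years.

4.477 years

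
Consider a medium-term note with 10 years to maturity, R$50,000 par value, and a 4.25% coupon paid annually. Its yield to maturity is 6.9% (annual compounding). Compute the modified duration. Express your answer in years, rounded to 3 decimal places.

7.613 years

Periodic yield y = 0.069. First find Macaulay duration:
  t   CF        PV=CF/(1+0.069)^t    t·PV
  1     2,125.00     1,987.8391     1,987.8391
  2     2,125.00     1,859.5314     3,719.0629
  3     2,125.00     1,739.5056     5,218.5167
  4     2,125.00     1,627.2269     6,508.9076
  5     2,125.00     1,522.1954     7,610.9771
  6     2,125.00     1,423.9433     8,543.6599
  7     2,125.00     1,332.0330     9,324.2313
  8     2,125.00     1,246.0552     9,968.4418
  9     2,125.00     1,165.6270    10,490.6427
  10   52,125.00    26,746.6267   267,466.2667
  Σ                 40,650.5836   330,838.5458
P = 40,650.5836; Macaulay duration = 330,838.5458 / 40,650.5836 = 8.13859 years.
Modified duration = D_Mac / (1 + y) = 8.13859 / 1.069 = 7.61328 years.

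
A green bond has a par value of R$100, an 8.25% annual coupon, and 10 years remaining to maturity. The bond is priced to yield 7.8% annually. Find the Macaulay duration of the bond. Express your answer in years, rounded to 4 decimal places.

7.2278 years

Periodic yield y = 0.078. Discount each cash flow and weight by its year:
  t   CF        PV=CF/(1+0.078)^t    t·PV
  1         8.25         7.6531         7.6531
  2         8.25         7.0993        14.1986
  3         8.25         6.5856        19.7569
  4         8.25         6.1091        24.4365
  5         8.25         5.6671        28.3355
  6         8.25         5.2570        31.5422
  7         8.25         4.8767        34.1366
  8         8.25         4.5238        36.1904
  9         8.25         4.1965        37.7683
  10      108.25        51.0788       510.7875
  Σ                    103.0470       744.8057
Price P = Σ PV = 103.0470.
Macaulay duration = Σ(t·PV) / P = 744.8057 / 103.0470 = 7.22783 years.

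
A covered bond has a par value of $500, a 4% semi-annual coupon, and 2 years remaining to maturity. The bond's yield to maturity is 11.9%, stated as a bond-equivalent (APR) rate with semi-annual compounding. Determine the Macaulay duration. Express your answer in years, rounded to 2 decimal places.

Periodic yield y = 0.0595. Discount each cash flow and weight by its period:
  t   CF        PV=CF/(1+0.0595)^t    t·PV
  1        10.00         9.4384         9.4384
  2        10.00         8.9084        17.8167
  3        10.00         8.4081        25.2243
  4       510.00       404.7309     1,618.9235
  Σ                    431.4857     1,671.4029
Price P = Σ PV = 431.4857.
Macaulay duration = Σ(t·PV) / P = 1,671.4029 / 431.4857 = 3.87360 half-year periods.
In years: 3.87360 / 2 = 1.93680 years.

1.94 years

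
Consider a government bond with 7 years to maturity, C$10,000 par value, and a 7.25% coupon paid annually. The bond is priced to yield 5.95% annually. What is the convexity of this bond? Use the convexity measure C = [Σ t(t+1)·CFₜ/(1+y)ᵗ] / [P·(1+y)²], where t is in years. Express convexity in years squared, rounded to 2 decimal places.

With y = 0.0595:
  t   CF        PV=CF/(1+0.0595)^t    t·PV        t(t+1)·PV
  1       725.00       684.2850       684.2850       1,368.5701
  2       725.00       645.8566     1,291.7131       3,875.1394
  3       725.00       609.5862     1,828.7586       7,315.0343
  4       725.00       575.3527     2,301.4108      11,507.0542
  5       725.00       543.0417     2,715.2086      16,291.2518
  6       725.00       512.5453     3,075.2717      21,526.9018
  7    10,725.00     7,156.3335    50,094.3347     400,754.6780
  Σ                 10,727.0011    61,990.9827     462,638.6297
P = 10,727.0011.
Convexity = Σ t(t+1)·PV / [P·(1+y)²] = 462,638.6297 / (10,727.0011 × 1.122540) = 38.42038.

38.42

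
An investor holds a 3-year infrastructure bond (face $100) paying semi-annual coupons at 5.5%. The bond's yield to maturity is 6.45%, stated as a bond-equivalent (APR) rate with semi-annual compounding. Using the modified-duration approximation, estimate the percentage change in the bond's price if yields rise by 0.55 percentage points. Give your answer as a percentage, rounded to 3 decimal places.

Periodic yield y = 0.03225. Modified duration first:
  t   CF        PV=CF/(1+0.03225)^t    t·PV
  1         2.75         2.6641         2.6641
  2         2.75         2.5809         5.1617
  3         2.75         2.5002         7.5007
  4         2.75         2.4221         9.6884
  5         2.75         2.3464        11.7322
  6       102.75        84.9322       509.5933
  Σ                     97.4459       546.3404
P = 97.4459; D_Mac = 5.60660 half-year periods = 2.80330 yrs; D_mod = 2.80330/(1+0.03225) = 2.71572 yrs.
ΔP/P ≈ -D_mod · Δy = -2.71572 × (+0.0055) = -0.014936 = -1.4936%.

-1.494%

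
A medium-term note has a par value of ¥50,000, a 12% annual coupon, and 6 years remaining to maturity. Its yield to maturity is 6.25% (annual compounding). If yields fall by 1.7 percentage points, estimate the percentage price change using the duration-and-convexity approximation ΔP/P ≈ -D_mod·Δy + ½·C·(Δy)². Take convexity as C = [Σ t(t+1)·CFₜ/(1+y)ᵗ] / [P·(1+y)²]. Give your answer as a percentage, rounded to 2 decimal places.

With y = 0.0625:
  t   CF        PV=CF/(1+0.0625)^t    t·PV        t(t+1)·PV
  1     6,000.00     5,647.0588     5,647.0588      11,294.1176
  2     6,000.00     5,314.8789    10,629.7578      31,889.2734
  3     6,000.00     5,002.2390    15,006.7169      60,026.8675
  4     6,000.00     4,707.9896    18,831.9584      94,159.7921
  5     6,000.00     4,431.0490    22,155.2452     132,931.4713
  6    56,000.00    38,923.7249   233,542.3495   1,634,796.4467
  Σ                 64,026.9402   305,813.0866   1,965,097.9686
P = 64,026.9402; D_Mac = 4.77632 yrs; D_mod = 4.49536 yrs; C = 27.18714.
Duration effect: -4.49536 × (-0.017) = +0.076421
Convexity effect: 0.5 × 27.18714 × (-0.017)² = +0.0039285
ΔP/P ≈ +0.076421 + 0.0039285 = +0.080350 = +8.0350%.

+8.03%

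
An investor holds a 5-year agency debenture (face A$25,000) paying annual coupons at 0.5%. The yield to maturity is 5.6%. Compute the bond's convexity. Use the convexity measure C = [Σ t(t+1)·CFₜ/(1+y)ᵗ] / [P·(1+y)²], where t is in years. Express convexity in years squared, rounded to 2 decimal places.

26.49

With y = 0.056:
  t   CF        PV=CF/(1+0.056)^t    t·PV        t(t+1)·PV
  1       125.00       118.3712       118.3712         236.7424
  2       125.00       112.0940       224.1879         672.5637
  3       125.00       106.1496       318.4487       1,273.7949
  4       125.00       100.5204       402.0817       2,010.4086
  5    25,125.00    19,133.1501    95,665.7507     573,994.5041
  Σ                 19,570.2853    96,728.8403     578,188.0138
P = 19,570.2853.
Convexity = Σ t(t+1)·PV / [P·(1+y)²] = 578,188.0138 / (19,570.2853 × 1.115136) = 26.49379.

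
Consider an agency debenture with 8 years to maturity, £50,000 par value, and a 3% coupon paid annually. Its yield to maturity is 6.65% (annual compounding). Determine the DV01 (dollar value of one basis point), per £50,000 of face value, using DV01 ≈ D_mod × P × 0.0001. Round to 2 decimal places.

Periodic yield y = 0.0665.
  t   CF        PV=CF/(1+0.0665)^t    t·PV
  1     1,500.00     1,406.4698     1,406.4698
  2     1,500.00     1,318.7715     2,637.5429
  3     1,500.00     1,236.5415     3,709.6244
  4     1,500.00     1,159.4388     4,637.7551
  5     1,500.00     1,087.1437     5,435.7186
  6     1,500.00     1,019.3565     6,116.1391
  7     1,500.00       955.7961     6,690.5725
  8    51,500.00    30,769.4937   246,155.9499
  Σ                 38,953.0115   276,789.7722
P = 38,953.0115; D_Mac = 7.10573 yrs; D_mod = 6.66267 yrs.
DV01 ≈ 6.66267 × 38,953.0115 × 0.0001 = 25.953096.

£25.95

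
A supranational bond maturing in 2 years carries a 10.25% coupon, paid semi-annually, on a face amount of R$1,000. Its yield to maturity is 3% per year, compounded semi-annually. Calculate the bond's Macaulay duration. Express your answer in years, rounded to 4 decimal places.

Periodic yield y = 0.015. Discount each cash flow and weight by its period:
  t   CF        PV=CF/(1+0.015)^t    t·PV
  1        51.25        50.4926        50.4926
  2        51.25        49.7464        99.4928
  3        51.25        49.0112       147.0337
  4     1,051.25       990.4712     3,961.8847
  Σ                  1,139.7214     4,258.9039
Price P = Σ PV = 1,139.7214.
Macaulay duration = Σ(t·PV) / P = 4,258.9039 / 1,139.7214 = 3.73679 half-year periods.
In years: 3.73679 / 2 = 1.86840 years.

1.8684 years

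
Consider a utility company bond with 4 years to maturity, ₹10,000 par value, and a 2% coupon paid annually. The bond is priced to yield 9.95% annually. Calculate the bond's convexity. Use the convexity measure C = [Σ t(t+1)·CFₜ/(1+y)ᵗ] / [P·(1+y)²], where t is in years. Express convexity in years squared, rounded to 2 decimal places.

15.79

With y = 0.0995:
  t   CF        PV=CF/(1+0.0995)^t    t·PV        t(t+1)·PV
  1       200.00       181.9009       181.9009         363.8017
  2       200.00       165.4396       330.8792         992.6377
  3       200.00       150.4681       451.4042       1,805.6166
  4    10,200.00     6,979.4184    27,917.6738     139,588.3689
  Σ                  7,477.2270    28,881.8580     142,750.4250
P = 7,477.2270.
Convexity = Σ t(t+1)·PV / [P·(1+y)²] = 142,750.4250 / (7,477.2270 × 1.208900) = 15.79234.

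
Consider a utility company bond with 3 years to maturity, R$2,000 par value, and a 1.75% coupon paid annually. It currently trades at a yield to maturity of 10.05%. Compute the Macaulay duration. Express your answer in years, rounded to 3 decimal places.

Periodic yield y = 0.1005. Discount each cash flow and weight by its year:
  t   CF        PV=CF/(1+0.1005)^t    t·PV
  1        35.00        31.8037        31.8037
  2        35.00        28.8993        57.7987
  3     2,035.00     1,526.8426     4,580.5278
  Σ                  1,587.5457     4,670.1303
Price P = Σ PV = 1,587.5457.
Macaulay duration = Σ(t·PV) / P = 4,670.1303 / 1,587.5457 = 2.94173 years.

2.942 years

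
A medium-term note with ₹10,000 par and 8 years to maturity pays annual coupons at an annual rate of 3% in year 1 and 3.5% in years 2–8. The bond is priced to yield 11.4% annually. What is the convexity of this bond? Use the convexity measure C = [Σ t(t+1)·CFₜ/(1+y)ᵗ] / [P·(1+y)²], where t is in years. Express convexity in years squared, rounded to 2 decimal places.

47.02

With y = 0.114:
  t   CF        PV=CF/(1+0.114)^t    t·PV        t(t+1)·PV
  1       300.00       269.2998       269.2998         538.5996
  2       350.00       282.0315       564.0631       1,692.1892
  3       350.00       253.1701       759.5104       3,038.0416
  4       350.00       227.2622       909.0490       4,545.2448
  5       350.00       204.0056     1,020.0280       6,120.1680
  6       350.00       183.1289     1,098.7734       7,691.4140
  7       350.00       164.3886     1,150.7202       9,205.7618
  8    10,350.00     4,363.7396    34,909.9165     314,189.2485
  Σ                  5,947.0264    40,681.3604     347,020.6676
P = 5,947.0264.
Convexity = Σ t(t+1)·PV / [P·(1+y)²] = 347,020.6676 / (5,947.0264 × 1.240996) = 47.02027.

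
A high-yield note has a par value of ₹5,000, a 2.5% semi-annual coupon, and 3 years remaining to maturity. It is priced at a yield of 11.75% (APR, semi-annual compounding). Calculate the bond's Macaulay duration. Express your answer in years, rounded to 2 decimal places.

2.89 years

Periodic yield y = 0.05875. Discount each cash flow and weight by its period:
  t   CF        PV=CF/(1+0.05875)^t    t·PV
  1        62.50        59.0319        59.0319
  2        62.50        55.7562       111.5124
  3        62.50        52.6623       157.9869
  4        62.50        49.7401       198.9602
  5        62.50        46.9800       234.8999
  6     5,062.50     3,594.2187    21,565.3120
  Σ                  3,858.3891    22,327.7034
Price P = Σ PV = 3,858.3891.
Macaulay duration = Σ(t·PV) / P = 22,327.7034 / 3,858.3891 = 5.78679 half-year periods.
In years: 5.78679 / 2 = 2.89340 years.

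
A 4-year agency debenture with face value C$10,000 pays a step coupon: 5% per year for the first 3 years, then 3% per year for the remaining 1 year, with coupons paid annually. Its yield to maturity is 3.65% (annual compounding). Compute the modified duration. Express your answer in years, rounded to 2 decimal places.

3.59 years

Periodic yield y = 0.0365. First find Macaulay duration:
  t   CF        PV=CF/(1+0.0365)^t    t·PV
  1       500.00       482.3927       482.3927
  2       500.00       465.4054       930.8107
  3       500.00       449.0163     1,347.0488
  4    10,300.00     8,924.0090    35,696.0359
  Σ                 10,320.8233    38,456.2882
P = 10,320.8233; Macaulay duration = 38,456.2882 / 10,320.8233 = 3.72609 years.
Modified duration = D_Mac / (1 + y) = 3.72609 / 1.0365 = 3.59487 years.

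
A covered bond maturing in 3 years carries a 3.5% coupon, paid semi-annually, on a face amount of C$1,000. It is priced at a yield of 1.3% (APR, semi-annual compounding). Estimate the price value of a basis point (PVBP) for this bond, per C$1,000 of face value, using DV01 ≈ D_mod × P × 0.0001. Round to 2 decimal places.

C$0.30

Periodic yield y = 0.0065.
  t   CF        PV=CF/(1+0.0065)^t    t·PV
  1        17.50        17.3870        17.3870
  2        17.50        17.2747        34.5494
  3        17.50        17.1631        51.4894
  4        17.50        17.0523        68.2092
  5        17.50        16.9422        84.7109
  6     1,017.50       978.7049     5,872.2291
  Σ                  1,064.5242     6,128.5750
P = 1,064.5242; D_Mac = 5.75710 half-year periods = 2.87855 yrs; D_mod = 2.85996 yrs.
DV01 ≈ 2.85996 × 1,064.5242 × 0.0001 = 0.304450.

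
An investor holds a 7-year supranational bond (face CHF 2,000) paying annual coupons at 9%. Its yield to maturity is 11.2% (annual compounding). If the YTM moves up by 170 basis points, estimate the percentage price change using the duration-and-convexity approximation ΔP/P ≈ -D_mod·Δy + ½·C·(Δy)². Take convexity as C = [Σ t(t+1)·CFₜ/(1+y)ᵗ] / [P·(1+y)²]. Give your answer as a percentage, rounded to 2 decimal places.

With y = 0.112:
  t   CF        PV=CF/(1+0.112)^t    t·PV        t(t+1)·PV
  1       180.00       161.8705       161.8705         323.7410
  2       180.00       145.5670       291.1340         873.4020
  3       180.00       130.9056       392.7167       1,570.8669
  4       180.00       117.7208       470.8834       2,354.4168
  5       180.00       105.8641       529.3203       3,175.9220
  6       180.00        95.2015       571.2090       3,998.4629
  7     2,180.00     1,036.8668     7,258.0678      58,064.5427
  Σ                  1,793.9963     9,675.2017      70,361.3543
P = 1,793.9963; D_Mac = 5.39310 yrs; D_mod = 4.84991 yrs; C = 31.71780.
Duration effect: -4.84991 × (+0.017) = -0.082448
Convexity effect: 0.5 × 31.71780 × (0.017)² = +0.0045832
ΔP/P ≈ -0.082448 + 0.0045832 = -0.077865 = -7.7865%.

-7.79%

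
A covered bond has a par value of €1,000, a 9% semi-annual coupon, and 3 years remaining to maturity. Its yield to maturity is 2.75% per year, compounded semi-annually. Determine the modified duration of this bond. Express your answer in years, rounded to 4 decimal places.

Periodic yield y = 0.01375. First find Macaulay duration:
  t   CF        PV=CF/(1+0.01375)^t    t·PV
  1        45.00        44.3896        44.3896
  2        45.00        43.7876        87.5751
  3        45.00        43.1937       129.5810
  4        45.00        42.6078       170.4312
  5        45.00        42.0299       210.1494
  6     1,045.00       962.7889     5,776.7336
  Σ                  1,178.7975     6,418.8599
P = 1,178.7975; Macaulay duration = 6,418.8599 / 1,178.7975 = 5.44526 half-year periods = 2.72263 years.
Modified duration = D_Mac / (1 + y) = 2.72263 / 1.01375 = 2.68570 years.

2.6857 years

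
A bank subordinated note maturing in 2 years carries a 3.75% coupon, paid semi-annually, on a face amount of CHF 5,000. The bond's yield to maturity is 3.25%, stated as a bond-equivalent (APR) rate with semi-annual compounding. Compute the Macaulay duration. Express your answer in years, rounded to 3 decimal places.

Periodic yield y = 0.01625. Discount each cash flow and weight by its period:
  t   CF        PV=CF/(1+0.01625)^t    t·PV
  1        93.75        92.2509        92.2509
  2        93.75        90.7758       181.5516
  3        93.75        89.3243       267.9729
  4     5,093.75     4,775.6819    19,102.7276
  Σ                  5,048.0329    19,644.5030
Price P = Σ PV = 5,048.0329.
Macaulay duration = Σ(t·PV) / P = 19,644.5030 / 5,048.0329 = 3.89152 half-year periods.
In years: 3.89152 / 2 = 1.94576 years.

1.946 years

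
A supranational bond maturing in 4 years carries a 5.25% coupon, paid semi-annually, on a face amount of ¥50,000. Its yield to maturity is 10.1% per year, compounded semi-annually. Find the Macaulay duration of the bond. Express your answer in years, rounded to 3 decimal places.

Periodic yield y = 0.0505. Discount each cash flow and weight by its period:
  t   CF        PV=CF/(1+0.0505)^t    t·PV
  1     1,312.50     1,249.4050     1,249.4050
  2     1,312.50     1,189.3432     2,378.6864
  3     1,312.50     1,132.1687     3,396.5061
  4     1,312.50     1,077.7427     4,310.9708
  5     1,312.50     1,025.9331     5,129.6653
  6     1,312.50       976.6141     5,859.6843
  7     1,312.50       929.6659     6,507.6615
  8    51,312.50    34,598.2968   276,786.3748
  Σ                 42,179.1695   305,618.9543
Price P = Σ PV = 42,179.1695.
Macaulay duration = Σ(t·PV) / P = 305,618.9543 / 42,179.1695 = 7.24573 half-year periods.
In years: 7.24573 / 2 = 3.62287 years.

3.623 years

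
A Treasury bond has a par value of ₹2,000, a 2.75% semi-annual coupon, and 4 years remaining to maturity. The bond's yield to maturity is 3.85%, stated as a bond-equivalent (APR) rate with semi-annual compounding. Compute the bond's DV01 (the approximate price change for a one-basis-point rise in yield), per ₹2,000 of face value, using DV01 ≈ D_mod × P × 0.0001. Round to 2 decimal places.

₹0.72

Periodic yield y = 0.01925.
  t   CF        PV=CF/(1+0.01925)^t    t·PV
  1        27.50        26.9806        26.9806
  2        27.50        26.4711        52.9421
  3        27.50        25.9711        77.9133
  4        27.50        25.4806       101.9224
  5        27.50        24.9994       124.9969
  6        27.50        24.5272       147.1633
  7        27.50        24.0640       168.4479
  8     2,027.50     1,740.6646    13,925.3170
  Σ                  1,919.1586    14,625.6836
P = 1,919.1586; D_Mac = 7.62088 half-year periods = 3.81044 yrs; D_mod = 3.73848 yrs.
DV01 ≈ 3.73848 × 1,919.1586 × 0.0001 = 0.717473.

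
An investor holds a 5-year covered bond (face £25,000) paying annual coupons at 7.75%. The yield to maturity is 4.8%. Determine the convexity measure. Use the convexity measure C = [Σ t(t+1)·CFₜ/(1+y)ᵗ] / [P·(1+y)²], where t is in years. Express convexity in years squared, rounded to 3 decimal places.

With y = 0.048:
  t   CF        PV=CF/(1+0.048)^t    t·PV        t(t+1)·PV
  1     1,937.50     1,848.7595     1,848.7595       3,697.5191
  2     1,937.50     1,764.0835     3,528.1671      10,584.5012
  3     1,937.50     1,683.2858     5,049.8574      20,199.4298
  4     1,937.50     1,606.1888     6,424.7550      32,123.7751
  5    26,937.50    21,308.4016   106,542.0082     639,252.0493
  Σ                 28,210.7193   123,393.5473     705,857.2745
P = 28,210.7193.
Convexity = Σ t(t+1)·PV / [P·(1+y)²] = 705,857.2745 / (28,210.7193 × 1.098304) = 22.78139.

22.781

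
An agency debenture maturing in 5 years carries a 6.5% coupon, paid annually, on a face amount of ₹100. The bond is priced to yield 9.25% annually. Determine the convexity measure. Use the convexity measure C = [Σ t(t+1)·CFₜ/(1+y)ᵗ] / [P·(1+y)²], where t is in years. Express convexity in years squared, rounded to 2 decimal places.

21.08

With y = 0.0925:
  t   CF        PV=CF/(1+0.0925)^t    t·PV        t(t+1)·PV
  1         6.50         5.9497         5.9497          11.8993
  2         6.50         5.4459        10.8918          32.6755
  3         6.50         4.9848        14.9544          59.8178
  4         6.50         4.5628        18.2510          91.2552
  5       106.50        68.4293       342.1467       2,052.8803
  Σ                     89.3725       392.1937       2,248.5281
P = 89.3725.
Convexity = Σ t(t+1)·PV / [P·(1+y)²] = 2,248.5281 / (89.3725 × 1.193556) = 21.07908.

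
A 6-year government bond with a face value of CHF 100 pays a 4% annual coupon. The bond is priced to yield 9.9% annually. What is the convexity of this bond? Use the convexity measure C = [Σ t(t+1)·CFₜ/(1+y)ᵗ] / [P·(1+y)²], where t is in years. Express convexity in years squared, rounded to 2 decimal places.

With y = 0.099:
  t   CF        PV=CF/(1+0.099)^t    t·PV        t(t+1)·PV
  1         4.00         3.6397         3.6397           7.2793
  2         4.00         3.3118         6.6236          19.8708
  3         4.00         3.0135         9.0404          36.1616
  4         4.00         2.7420        10.9680          54.8402
  5         4.00         2.4950        12.4750          74.8502
  6       104.00        59.0265       354.1591       2,479.1139
  Σ                     74.2285       396.9059       2,672.1161
P = 74.2285.
Convexity = Σ t(t+1)·PV / [P·(1+y)²] = 2,672.1161 / (74.2285 × 1.207801) = 29.80501.

29.81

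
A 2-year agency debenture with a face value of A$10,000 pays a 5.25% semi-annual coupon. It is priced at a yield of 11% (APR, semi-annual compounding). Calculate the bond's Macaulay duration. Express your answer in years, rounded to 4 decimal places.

1.9198 years

Periodic yield y = 0.055. Discount each cash flow and weight by its period:
  t   CF        PV=CF/(1+0.055)^t    t·PV
  1       262.50       248.8152       248.8152
  2       262.50       235.8438       471.6875
  3       262.50       223.5486       670.6458
  4    10,262.50     8,284.0618    33,136.2473
  Σ                  8,992.2693    34,527.3958
Price P = Σ PV = 8,992.2693.
Macaulay duration = Σ(t·PV) / P = 34,527.3958 / 8,992.2693 = 3.83968 half-year periods.
In years: 3.83968 / 2 = 1.91984 years.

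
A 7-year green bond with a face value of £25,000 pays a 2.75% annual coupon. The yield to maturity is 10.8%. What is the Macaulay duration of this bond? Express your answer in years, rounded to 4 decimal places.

6.2813 years

Periodic yield y = 0.108. Discount each cash flow and weight by its year:
  t   CF        PV=CF/(1+0.108)^t    t·PV
  1       687.50       620.4874       620.4874
  2       687.50       560.0066     1,120.0133
  3       687.50       505.4212     1,516.2635
  4       687.50       456.1563     1,824.6251
  5       687.50       411.6934     2,058.4670
  6       687.50       371.5644     2,229.3866
  7    25,687.50    12,529.7820    87,708.4743
  Σ                 15,455.1113    97,077.7172
Price P = Σ PV = 15,455.1113.
Macaulay duration = Σ(t·PV) / P = 97,077.7172 / 15,455.1113 = 6.28127 years.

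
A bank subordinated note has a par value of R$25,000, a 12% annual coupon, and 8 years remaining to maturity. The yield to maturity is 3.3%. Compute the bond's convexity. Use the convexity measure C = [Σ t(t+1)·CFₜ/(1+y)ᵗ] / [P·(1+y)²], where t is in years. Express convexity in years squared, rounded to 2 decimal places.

With y = 0.033:
  t   CF        PV=CF/(1+0.033)^t    t·PV        t(t+1)·PV
  1     3,000.00     2,904.1626     2,904.1626       5,808.3253
  2     3,000.00     2,811.3869     5,622.7737      16,868.3212
  3     3,000.00     2,721.5749     8,164.7247      32,658.8987
  4     3,000.00     2,634.6320    10,538.5282      52,692.6408
  5     3,000.00     2,550.4666    12,752.3332      76,513.9992
  6     3,000.00     2,468.9900    14,813.9398     103,697.5787
  7     3,000.00     2,390.1161    16,730.8130     133,846.5037
  8    28,000.00    21,595.1119   172,760.8954   1,554,848.0582
  Σ                 40,076.4411   244,288.1705   1,976,934.3258
P = 40,076.4411.
Convexity = Σ t(t+1)·PV / [P·(1+y)²] = 1,976,934.3258 / (40,076.4411 × 1.067089) = 46.22772.

46.23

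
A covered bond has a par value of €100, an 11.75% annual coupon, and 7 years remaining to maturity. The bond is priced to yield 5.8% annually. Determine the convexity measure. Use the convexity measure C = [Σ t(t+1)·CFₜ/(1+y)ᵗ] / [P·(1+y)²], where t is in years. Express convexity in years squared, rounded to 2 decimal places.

34.99

With y = 0.058:
  t   CF        PV=CF/(1+0.058)^t    t·PV        t(t+1)·PV
  1        11.75        11.1059        11.1059          22.2117
  2        11.75        10.4970        20.9941          62.9822
  3        11.75         9.9216        29.7647         119.0590
  4        11.75         9.3777        37.5107         187.5535
  5        11.75         8.8636        44.3179         265.9076
  6        11.75         8.3777        50.2661         351.8626
  7       111.75        75.3092       527.1642       4,217.3135
  Σ                    133.4526       721.1236       5,226.8901
P = 133.4526.
Convexity = Σ t(t+1)·PV / [P·(1+y)²] = 5,226.8901 / (133.4526 × 1.119364) = 34.99009.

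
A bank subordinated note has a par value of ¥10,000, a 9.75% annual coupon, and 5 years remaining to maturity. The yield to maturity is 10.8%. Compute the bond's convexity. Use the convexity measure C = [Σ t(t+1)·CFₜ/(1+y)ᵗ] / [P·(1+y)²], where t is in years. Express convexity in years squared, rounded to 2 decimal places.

With y = 0.108:
  t   CF        PV=CF/(1+0.108)^t    t·PV        t(t+1)·PV
  1       975.00       879.9639       879.9639       1,759.9278
  2       975.00       794.1912     1,588.3825       4,765.1475
  3       975.00       716.7791     2,150.3373       8,601.3492
  4       975.00       646.9125     2,587.6502      12,938.2509
  5    10,975.00     6,572.1237    32,860.6183     197,163.7100
  Σ                  9,609.9705    40,066.9522     225,228.3854
P = 9,609.9705.
Convexity = Σ t(t+1)·PV / [P·(1+y)²] = 225,228.3854 / (9,609.9705 × 1.227664) = 19.09069.

19.09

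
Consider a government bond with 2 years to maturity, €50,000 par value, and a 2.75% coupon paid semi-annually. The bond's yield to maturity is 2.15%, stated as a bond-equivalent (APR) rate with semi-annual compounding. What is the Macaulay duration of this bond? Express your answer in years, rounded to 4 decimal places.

Periodic yield y = 0.01075. Discount each cash flow and weight by its period:
  t   CF        PV=CF/(1+0.01075)^t    t·PV
  1       687.50       680.1880       680.1880
  2       687.50       672.9537     1,345.9075
  3       687.50       665.7964     1,997.3892
  4    50,687.50    48,565.2772   194,261.1086
  Σ                 50,584.2153   198,284.5933
Price P = Σ PV = 50,584.2153.
Macaulay duration = Σ(t·PV) / P = 198,284.5933 / 50,584.2153 = 3.91989 half-year periods.
In years: 3.91989 / 2 = 1.95995 years.

1.9599 years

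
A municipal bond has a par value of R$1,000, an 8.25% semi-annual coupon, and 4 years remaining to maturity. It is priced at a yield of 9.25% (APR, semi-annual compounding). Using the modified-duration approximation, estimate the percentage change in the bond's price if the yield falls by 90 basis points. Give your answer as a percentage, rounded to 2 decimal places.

+2.99%

Periodic yield y = 0.04625. Modified duration first:
  t   CF        PV=CF/(1+0.04625)^t    t·PV
  1        41.25        39.4265        39.4265
  2        41.25        37.6837        75.3673
  3        41.25        36.0178       108.0535
  4        41.25        34.4256       137.7026
  5        41.25        32.9038       164.5192
  6        41.25        31.4493       188.6959
  7        41.25        30.0591       210.4135
  8     1,041.25       725.2225     5,801.7797
  Σ                    967.1883     6,725.9582
P = 967.1883; D_Mac = 6.95413 half-year periods = 3.47707 yrs; D_mod = 3.47707/(1+0.04625) = 3.32336 yrs.
ΔP/P ≈ -D_mod · Δy = -3.32336 × (-0.009) = +0.029910 = +2.9910%.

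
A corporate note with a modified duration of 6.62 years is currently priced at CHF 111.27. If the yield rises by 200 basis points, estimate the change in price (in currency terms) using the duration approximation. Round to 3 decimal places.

Duration approximation: ΔP/P ≈ -D_mod · Δy = -6.62 × (+0.02) = -0.132400.
ΔP ≈ 111.27 × (-0.132400) = -14.732148.

-CHF 14.732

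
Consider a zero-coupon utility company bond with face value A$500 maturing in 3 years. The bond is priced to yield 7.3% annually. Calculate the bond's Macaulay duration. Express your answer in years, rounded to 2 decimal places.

3.00 years

A zero-coupon bond has a single cash flow at maturity, so its Macaulay duration equals its maturity: 3 years.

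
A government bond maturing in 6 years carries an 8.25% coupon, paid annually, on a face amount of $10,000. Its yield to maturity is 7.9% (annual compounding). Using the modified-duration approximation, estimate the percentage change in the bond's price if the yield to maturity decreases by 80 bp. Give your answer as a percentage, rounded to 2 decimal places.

Periodic yield y = 0.079. Modified duration first:
  t   CF        PV=CF/(1+0.079)^t    t·PV
  1       825.00       764.5968       764.5968
  2       825.00       708.6162     1,417.2323
  3       825.00       656.7342     1,970.2025
  4       825.00       608.6508     2,434.6030
  5       825.00       564.0878     2,820.4391
  6    10,825.00     6,859.6070    41,157.6422
  Σ                 10,162.2928    50,564.7161
P = 10,162.2928; D_Mac = 4.97572 yrs; D_mod = 4.97572/(1+0.079) = 4.61142 yrs.
ΔP/P ≈ -D_mod · Δy = -4.61142 × (-0.008) = +0.036891 = +3.6891%.

+3.69%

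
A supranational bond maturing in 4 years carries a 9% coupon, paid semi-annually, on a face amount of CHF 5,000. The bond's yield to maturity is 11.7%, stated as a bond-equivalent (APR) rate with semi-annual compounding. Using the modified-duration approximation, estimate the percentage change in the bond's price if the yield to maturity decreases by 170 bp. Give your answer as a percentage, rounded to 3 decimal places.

+5.488%

Periodic yield y = 0.0585. Modified duration first:
  t   CF        PV=CF/(1+0.0585)^t    t·PV
  1       225.00       212.5650       212.5650
  2       225.00       200.8171       401.6343
  3       225.00       189.7186       569.1558
  4       225.00       179.2335       716.9338
  5       225.00       169.3278       846.6389
  6       225.00       159.9696       959.8173
  7       225.00       151.1285     1,057.8998
  8     5,225.00     3,315.5791    26,524.6330
  Σ                  4,578.3392    31,289.2778
P = 4,578.3392; D_Mac = 6.83420 half-year periods = 3.41710 yrs; D_mod = 3.41710/(1+0.0585) = 3.22825 yrs.
ΔP/P ≈ -D_mod · Δy = -3.22825 × (-0.017) = +0.054880 = +5.4880%.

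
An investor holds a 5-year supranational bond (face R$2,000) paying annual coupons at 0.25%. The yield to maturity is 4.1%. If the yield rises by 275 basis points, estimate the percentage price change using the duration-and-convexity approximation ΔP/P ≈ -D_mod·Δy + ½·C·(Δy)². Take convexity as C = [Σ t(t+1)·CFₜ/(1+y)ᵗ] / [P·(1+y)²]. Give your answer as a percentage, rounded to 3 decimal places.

-12.096%

With y = 0.041:
  t   CF        PV=CF/(1+0.041)^t    t·PV        t(t+1)·PV
  1         5.00         4.8031         4.8031           9.6061
  2         5.00         4.6139         9.2278          27.6834
  3         5.00         4.4322        13.2966          53.1862
  4         5.00         4.2576        17.0305          85.1524
  5     2,005.00     1,640.0637     8,200.3187      49,201.9125
  Σ                  1,658.1705     8,244.6767      49,377.5407
P = 1,658.1705; D_Mac = 4.97215 yrs; D_mod = 4.77632 yrs; C = 27.47887.
Duration effect: -4.77632 × (+0.0275) = -0.131349
Convexity effect: 0.5 × 27.47887 × (0.0275)² = +0.0103904
ΔP/P ≈ -0.131349 + 0.0103904 = -0.120958 = -12.0958%.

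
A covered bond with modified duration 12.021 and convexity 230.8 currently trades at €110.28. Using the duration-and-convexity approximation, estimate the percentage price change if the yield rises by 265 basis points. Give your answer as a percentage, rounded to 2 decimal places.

-23.75%

Duration effect: -D_mod·Δy = -12.021 × (+0.0265) = -0.3185565
Convexity effect: ½·C·(Δy)² = 0.5 × 230.8 × (0.0265)² = +0.08103965
ΔP/P ≈ -0.3185565 + 0.08103965 = -0.23751685
= -23.751685%.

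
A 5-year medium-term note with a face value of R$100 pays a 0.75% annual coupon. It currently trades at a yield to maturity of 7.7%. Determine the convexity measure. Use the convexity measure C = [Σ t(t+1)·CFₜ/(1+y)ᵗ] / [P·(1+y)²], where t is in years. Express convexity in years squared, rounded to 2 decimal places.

With y = 0.077:
  t   CF        PV=CF/(1+0.077)^t    t·PV        t(t+1)·PV
  1         0.75         0.6964         0.6964           1.3928
  2         0.75         0.6466         1.2932           3.8795
  3         0.75         0.6004         1.8011           7.2044
  4         0.75         0.5574         2.2298          11.1488
  5       100.75        69.5291       347.6454       2,085.8727
  Σ                     72.0299       353.6659       2,109.4981
P = 72.0299.
Convexity = Σ t(t+1)·PV / [P·(1+y)²] = 2,109.4981 / (72.0299 × 1.159929) = 25.24848.

25.25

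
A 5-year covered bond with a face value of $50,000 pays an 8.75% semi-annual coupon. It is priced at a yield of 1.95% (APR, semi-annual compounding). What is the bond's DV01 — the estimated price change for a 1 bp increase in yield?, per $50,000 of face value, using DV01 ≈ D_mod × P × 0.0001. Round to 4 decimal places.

$28.0371

Periodic yield y = 0.00975.
  t   CF        PV=CF/(1+0.00975)^t    t·PV
  1     2,187.50     2,166.3778     2,166.3778
  2     2,187.50     2,145.4596     4,290.9192
  3     2,187.50     2,124.7433     6,374.2300
  4     2,187.50     2,104.2271     8,416.9085
  5     2,187.50     2,083.9090    10,419.5451
  6     2,187.50     2,063.7871    12,382.7225
  7     2,187.50     2,043.8595    14,307.0162
  8     2,187.50     2,024.1242    16,192.9940
  9     2,187.50     2,004.5796    18,041.2163
  10   52,187.50    47,361.7645   473,617.6454
  Σ                 66,122.8318   566,209.5750
P = 66,122.8318; D_Mac = 8.56300 half-year periods = 4.28150 yrs; D_mod = 4.24016 yrs.
DV01 ≈ 4.24016 × 66,122.8318 × 0.0001 = 28.037117.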